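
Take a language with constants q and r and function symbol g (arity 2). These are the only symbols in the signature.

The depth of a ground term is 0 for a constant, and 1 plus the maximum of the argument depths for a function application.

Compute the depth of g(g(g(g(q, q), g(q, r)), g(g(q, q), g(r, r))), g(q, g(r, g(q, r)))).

4

depth(g(q, q)) = 1 + max(0, 0) = 1
depth(g(q, r)) = 1 + max(0, 0) = 1
depth(g(g(q, q), g(q, r))) = 1 + max(1, 1) = 2
depth(g(r, r)) = 1 + max(0, 0) = 1
depth(g(g(q, q), g(r, r))) = 1 + max(1, 1) = 2
depth(g(g(g(q, q), g(q, r)), g(g(q, q), g(r, r)))) = 1 + max(2, 2) = 3
depth(g(r, g(q, r))) = 1 + max(0, 1) = 2
depth(g(q, g(r, g(q, r)))) = 1 + max(0, 2) = 3
depth(g(g(g(g(q, q), g(q, r)), g(g(q, q), g(r, r))), g(q, g(r, g(q, r))))) = 1 + max(3, 3) = 4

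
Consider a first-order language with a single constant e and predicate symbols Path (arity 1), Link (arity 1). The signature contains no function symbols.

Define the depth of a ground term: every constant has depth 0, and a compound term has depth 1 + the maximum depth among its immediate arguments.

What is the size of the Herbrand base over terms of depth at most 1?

First count ground terms of depth ≤ 1.
With no function symbols every ground term is a constant, so there is exactly 1 ground term at every depth bound.
N_0 = 1
N_1 = 1
Explicitly: e.
So |H| = 1.
For each predicate symbol, the number of ground atoms is |H| raised to its arity; summing:
  Path: 1;  Link: 1
Total ground atoms: 1 + 1 = 2.

2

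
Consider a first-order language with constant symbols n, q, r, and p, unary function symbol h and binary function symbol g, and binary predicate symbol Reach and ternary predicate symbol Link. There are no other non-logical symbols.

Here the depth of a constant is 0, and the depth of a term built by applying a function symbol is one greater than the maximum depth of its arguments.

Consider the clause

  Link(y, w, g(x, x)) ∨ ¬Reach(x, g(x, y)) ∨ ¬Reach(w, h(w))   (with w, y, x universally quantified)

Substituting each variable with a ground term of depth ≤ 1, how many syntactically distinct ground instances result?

Ground terms of depth ≤ 1:
  If N_k denotes the number of depth-≤k ground terms, the 4 constants give N_0 = 4, and each function symbol of arity r contributes N_{k-1}^r new terms at level k: N_k = 4 + N_{k-1} + N_{k-1}^2.
  N_0 = 4
  N_1 = 4 + 4 + 4^2 = 24
So there are 24 ground terms available for substitution.
The body mentions every one of the 3 quantified variables; since ground terms form a free algebra, no two substitutions collapse to the same formula.
Number of ground instances = 24^3 = 13824.

13824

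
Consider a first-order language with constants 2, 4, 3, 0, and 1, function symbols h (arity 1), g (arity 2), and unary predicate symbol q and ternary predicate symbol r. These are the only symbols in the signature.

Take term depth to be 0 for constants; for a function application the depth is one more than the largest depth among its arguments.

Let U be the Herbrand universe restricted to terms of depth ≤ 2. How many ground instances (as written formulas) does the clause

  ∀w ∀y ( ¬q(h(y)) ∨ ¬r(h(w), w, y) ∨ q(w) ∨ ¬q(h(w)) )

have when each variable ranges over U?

Ground terms of depth ≤ 2:
  Write N_k for the number of ground terms of depth ≤ k. A term of depth ≤ k is either a constant or a function symbol applied to arguments of depth ≤ k−1, so N_k = 5 + N_{k-1} + N_{k-1}^2.
  N_0 = 5
  N_1 = 5 + 5 + 5^2 = 35
  N_2 = 5 + 35 + 35^2 = 1265
So there are 1265 ground terms available for substitution.
There are 2 variables to instantiate (w, y), each occurring in at least one literal, so different choices give different ground instances.
Number of ground instances = 1265^2 = 1600225.

1600225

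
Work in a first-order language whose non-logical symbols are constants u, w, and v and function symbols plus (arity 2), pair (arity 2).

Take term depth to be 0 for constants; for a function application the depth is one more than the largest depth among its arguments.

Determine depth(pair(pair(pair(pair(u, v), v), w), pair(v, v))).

4

depth(pair(u, v)) = 1 + max(0, 0) = 1
depth(pair(pair(u, v), v)) = 1 + max(1, 0) = 2
depth(pair(pair(pair(u, v), v), w)) = 1 + max(2, 0) = 3
depth(pair(v, v)) = 1 + max(0, 0) = 1
depth(pair(pair(pair(pair(u, v), v), w), pair(v, v))) = 1 + max(3, 1) = 4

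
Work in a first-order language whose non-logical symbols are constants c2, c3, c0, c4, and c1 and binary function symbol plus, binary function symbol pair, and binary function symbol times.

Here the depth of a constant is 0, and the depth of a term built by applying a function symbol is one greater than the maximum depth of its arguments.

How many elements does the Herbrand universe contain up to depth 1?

If N_k denotes the number of depth-≤k ground terms, the 5 constants give N_0 = 5, and each function symbol of arity r contributes N_{k-1}^r new terms at level k: N_k = 5 + N_{k-1}^2 + N_{k-1}^2 + N_{k-1}^2.
N_0 = 5
N_1 = 5 + 5^2 + 5^2 + 5^2 = 80

80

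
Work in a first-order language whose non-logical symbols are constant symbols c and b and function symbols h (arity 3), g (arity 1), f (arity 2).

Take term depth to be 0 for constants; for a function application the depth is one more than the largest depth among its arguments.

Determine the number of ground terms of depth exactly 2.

4354

Write N_k for the number of ground terms of depth ≤ k. A term of depth ≤ k is either a constant or a function symbol applied to arguments of depth ≤ k−1, so N_k = 2 + N_{k-1}^3 + N_{k-1} + N_{k-1}^2.
N_0 = 2
N_1 = 2 + 2^3 + 2 + 2^2 = 16
N_2 = 2 + 16^3 + 16 + 16^2 = 4370
Terms of depth exactly 2: N_2 − N_1 = 4370 − 16 = 4354.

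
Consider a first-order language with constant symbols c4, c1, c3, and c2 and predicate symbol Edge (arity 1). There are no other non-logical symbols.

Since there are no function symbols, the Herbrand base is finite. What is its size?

With no function symbols, the Herbrand universe is just the 4 constants.
Ground atoms per predicate: Edge: 4.
Herbrand base size = 4 = 4.

4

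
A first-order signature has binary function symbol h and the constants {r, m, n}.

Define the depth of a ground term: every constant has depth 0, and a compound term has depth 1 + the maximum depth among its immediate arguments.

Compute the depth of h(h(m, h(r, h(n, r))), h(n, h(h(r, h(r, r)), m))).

5

depth(h(n, r)) = 1 + max(0, 0) = 1
depth(h(r, h(n, r))) = 1 + max(0, 1) = 2
depth(h(m, h(r, h(n, r)))) = 1 + max(0, 2) = 3
depth(h(r, r)) = 1 + max(0, 0) = 1
depth(h(r, h(r, r))) = 1 + max(0, 1) = 2
depth(h(h(r, h(r, r)), m)) = 1 + max(2, 0) = 3
depth(h(n, h(h(r, h(r, r)), m))) = 1 + max(0, 3) = 4
depth(h(h(m, h(r, h(n, r))), h(n, h(h(r, h(r, r)), m)))) = 1 + max(3, 4) = 5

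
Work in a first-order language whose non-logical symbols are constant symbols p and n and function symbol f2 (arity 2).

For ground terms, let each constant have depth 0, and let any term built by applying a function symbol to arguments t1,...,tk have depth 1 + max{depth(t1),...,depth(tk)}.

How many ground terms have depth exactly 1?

4

Let N_k count ground terms of depth at most k. Each non-constant term of depth ≤ k is some function symbol applied to depth-≤(k−1) arguments, giving N_k = 2 + N_{k-1}^2.
N_0 = 2
N_1 = 2 + 2^2 = 6
Terms of depth exactly 1: N_1 − N_0 = 6 − 2 = 4.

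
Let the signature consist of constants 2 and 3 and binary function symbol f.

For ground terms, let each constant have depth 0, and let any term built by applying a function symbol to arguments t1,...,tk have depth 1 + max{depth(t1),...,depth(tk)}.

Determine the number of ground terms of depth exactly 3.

1408

If N_k denotes the number of depth-≤k ground terms, the 2 constants give N_0 = 2, and each function symbol of arity r contributes N_{k-1}^r new terms at level k: N_k = 2 + N_{k-1}^2.
N_0 = 2
N_1 = 2 + 2^2 = 6
N_2 = 2 + 6^2 = 38
N_3 = 2 + 38^2 = 1446
Terms of depth exactly 3: N_3 − N_2 = 1446 − 38 = 1408.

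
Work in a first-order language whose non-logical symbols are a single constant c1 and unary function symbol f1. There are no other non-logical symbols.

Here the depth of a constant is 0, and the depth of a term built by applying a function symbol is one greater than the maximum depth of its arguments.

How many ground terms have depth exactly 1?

1

If N_k denotes the number of depth-≤k ground terms, the 1 constant gives N_0 = 1, and each function symbol of arity r contributes N_{k-1}^r new terms at level k: N_k = 1 + N_{k-1}.
N_0 = 1
N_1 = 1 + 1 = 2
Terms of depth exactly 1: N_1 − N_0 = 2 − 1 = 1.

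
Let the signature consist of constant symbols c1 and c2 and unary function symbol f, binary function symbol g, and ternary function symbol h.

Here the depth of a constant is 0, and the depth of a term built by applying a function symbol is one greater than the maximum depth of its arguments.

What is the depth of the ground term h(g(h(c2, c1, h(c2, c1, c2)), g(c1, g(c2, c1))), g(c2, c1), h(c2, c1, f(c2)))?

4

depth(h(c2, c1, c2)) = 1 + max(0, 0, 0) = 1
depth(h(c2, c1, h(c2, c1, c2))) = 1 + max(0, 0, 1) = 2
depth(g(c2, c1)) = 1 + max(0, 0) = 1
depth(g(c1, g(c2, c1))) = 1 + max(0, 1) = 2
depth(g(h(c2, c1, h(c2, c1, c2)), g(c1, g(c2, c1)))) = 1 + max(2, 2) = 3
depth(f(c2)) = 1 + depth(c2) = 1 + 0 = 1
depth(h(c2, c1, f(c2))) = 1 + max(0, 0, 1) = 2
depth(h(g(h(c2, c1, h(c2, c1, c2)), g(c1, g(c2, c1))), g(c2, c1), h(c2, c1, f(c2)))) = 1 + max(3, 1, 2) = 4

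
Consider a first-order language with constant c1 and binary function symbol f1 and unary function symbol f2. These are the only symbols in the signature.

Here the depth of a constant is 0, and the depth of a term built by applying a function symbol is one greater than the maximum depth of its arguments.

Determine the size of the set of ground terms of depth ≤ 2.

13

Let N_k count ground terms of depth at most k. Each non-constant term of depth ≤ k is some function symbol applied to depth-≤(k−1) arguments, giving N_k = 1 + N_{k-1}^2 + N_{k-1}.
N_0 = 1
N_1 = 1 + 1^2 + 1 = 3
N_2 = 1 + 3^2 + 3 = 13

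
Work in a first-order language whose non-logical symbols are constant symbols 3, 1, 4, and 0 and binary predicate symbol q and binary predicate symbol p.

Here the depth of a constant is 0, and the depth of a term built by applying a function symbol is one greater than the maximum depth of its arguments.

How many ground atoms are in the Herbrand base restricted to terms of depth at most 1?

32

First count ground terms of depth ≤ 1.
With no function symbols every ground term is a constant, so there are exactly 4 ground terms at every depth bound.
N_0 = 4
N_1 = 4
Explicitly: 3, 1, 4, 0.
So |H| = 4.
For each predicate symbol, the number of ground atoms is |H| raised to its arity; summing:
  q: 4^2 = 16;  p: 4^2 = 16
Total ground atoms: 16 + 16 = 32.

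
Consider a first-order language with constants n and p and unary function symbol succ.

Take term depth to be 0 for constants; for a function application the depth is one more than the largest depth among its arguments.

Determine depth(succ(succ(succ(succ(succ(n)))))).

depth(succ(n)) = 1 + depth(n) = 1 + 0 = 1
depth(succ(succ(n))) = 1 + depth(succ(n)) = 1 + 1 = 2
depth(succ(succ(succ(n)))) = 1 + depth(succ(succ(n))) = 1 + 2 = 3
depth(succ(succ(succ(succ(n))))) = 1 + depth(succ(succ(succ(n)))) = 1 + 3 = 4
depth(succ(succ(succ(succ(succ(n)))))) = 1 + depth(succ(succ(succ(succ(n))))) = 1 + 4 = 5

5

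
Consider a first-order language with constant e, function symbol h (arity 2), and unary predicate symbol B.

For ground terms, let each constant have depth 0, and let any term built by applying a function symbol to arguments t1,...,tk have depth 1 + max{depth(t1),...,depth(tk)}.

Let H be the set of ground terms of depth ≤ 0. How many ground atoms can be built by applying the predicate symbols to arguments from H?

First count ground terms of depth ≤ 0.
Write N_k for the number of ground terms of depth ≤ k. A term of depth ≤ k is either a constant or a function symbol applied to arguments of depth ≤ k−1, so N_k = 1 + N_{k-1}^2.
N_0 = 1
Explicitly: e.
So |H| = 1.
Ground atoms are formed by filling each argument slot of a predicate with a term from H, so an r-ary predicate gives |H|^r atoms:
  B: 1
Total ground atoms: 1.

1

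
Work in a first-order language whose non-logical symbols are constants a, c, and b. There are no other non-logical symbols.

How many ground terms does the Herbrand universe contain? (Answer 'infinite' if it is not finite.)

There are no function symbols, so every ground term is one of the 3 constants.
The Herbrand universe is {a, c, b}, which is finite with 3 elements.

3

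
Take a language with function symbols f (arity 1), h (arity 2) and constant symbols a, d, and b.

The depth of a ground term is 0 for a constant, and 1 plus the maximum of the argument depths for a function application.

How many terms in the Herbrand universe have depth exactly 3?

Let N_k count ground terms of depth at most k. Each non-constant term of depth ≤ k is some function symbol applied to depth-≤(k−1) arguments, giving N_k = 3 + N_{k-1} + N_{k-1}^2.
N_0 = 3
N_1 = 3 + 3 + 3^2 = 15
N_2 = 3 + 15 + 15^2 = 243
N_3 = 3 + 243 + 243^2 = 59295
Terms of depth exactly 3: N_3 − N_2 = 59295 − 243 = 59052.

59052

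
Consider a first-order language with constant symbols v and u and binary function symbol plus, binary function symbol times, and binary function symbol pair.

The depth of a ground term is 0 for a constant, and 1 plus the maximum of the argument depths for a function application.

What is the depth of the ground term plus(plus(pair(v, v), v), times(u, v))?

depth(pair(v, v)) = 1 + max(0, 0) = 1
depth(plus(pair(v, v), v)) = 1 + max(1, 0) = 2
depth(times(u, v)) = 1 + max(0, 0) = 1
depth(plus(plus(pair(v, v), v), times(u, v))) = 1 + max(2, 1) = 3

3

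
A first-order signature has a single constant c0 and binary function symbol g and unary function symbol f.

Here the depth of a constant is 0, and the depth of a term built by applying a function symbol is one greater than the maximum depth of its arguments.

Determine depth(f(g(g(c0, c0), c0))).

3

depth(g(c0, c0)) = 1 + max(0, 0) = 1
depth(g(g(c0, c0), c0)) = 1 + max(1, 0) = 2
depth(f(g(g(c0, c0), c0))) = 1 + depth(g(g(c0, c0), c0)) = 1 + 2 = 3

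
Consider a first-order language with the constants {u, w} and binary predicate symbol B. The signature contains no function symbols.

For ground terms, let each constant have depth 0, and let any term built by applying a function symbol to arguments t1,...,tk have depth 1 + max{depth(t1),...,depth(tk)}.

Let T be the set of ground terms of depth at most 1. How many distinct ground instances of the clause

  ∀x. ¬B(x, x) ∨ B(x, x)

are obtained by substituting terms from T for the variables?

2

Ground terms of depth ≤ 1:
  With no function symbols every ground term is a constant, so there are exactly 2 ground terms at every depth bound.
  N_0 = 2
  N_1 = 2
  Explicitly: u, w.
So there are 2 ground terms available for substitution.
The variable x ranges independently over the available ground terms, and distinct assignments produce distinct instances.
Number of ground instances = 2.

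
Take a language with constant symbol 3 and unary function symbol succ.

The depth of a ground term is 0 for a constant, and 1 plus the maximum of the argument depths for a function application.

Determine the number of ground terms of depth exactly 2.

Write N_k for the number of ground terms of depth ≤ k. A term of depth ≤ k is either a constant or a function symbol applied to arguments of depth ≤ k−1, so N_k = 1 + N_{k-1}.
N_0 = 1
N_1 = 1 + 1 = 2
N_2 = 1 + 2 = 3
Terms of depth exactly 2: N_2 − N_1 = 3 − 2 = 1.

1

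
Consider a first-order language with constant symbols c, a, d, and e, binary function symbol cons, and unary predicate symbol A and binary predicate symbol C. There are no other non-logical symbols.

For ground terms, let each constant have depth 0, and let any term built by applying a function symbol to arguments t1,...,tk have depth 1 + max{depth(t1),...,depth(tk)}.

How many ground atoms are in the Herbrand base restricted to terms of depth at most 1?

First count ground terms of depth ≤ 1.
Count level by level. With function symbols cons/2, the terms of depth ≤ k are the 4 constants together with each function applied to depth-≤(k−1) tuples, so N_k = 4 + N_{k-1}^2.
N_0 = 4
N_1 = 4 + 4^2 = 20
So |H| = 20.
Ground atoms are formed by filling each argument slot of a predicate with a term from H, so an r-ary predicate gives |H|^r atoms:
  A: 20;  C: 20^2 = 400
Total ground atoms: 20 + 400 = 420.

420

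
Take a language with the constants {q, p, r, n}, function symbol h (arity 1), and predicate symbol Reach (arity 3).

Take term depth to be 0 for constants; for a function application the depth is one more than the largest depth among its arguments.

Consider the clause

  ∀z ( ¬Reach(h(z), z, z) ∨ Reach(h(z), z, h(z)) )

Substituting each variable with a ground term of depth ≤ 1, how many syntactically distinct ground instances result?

Ground terms of depth ≤ 1:
  If N_k denotes the number of depth-≤k ground terms, the 4 constants give N_0 = 4, and each function symbol of arity r contributes N_{k-1}^r new terms at level k: N_k = 4 + N_{k-1}.
  N_0 = 4
  N_1 = 4 + 4 = 8
  Explicitly: q, p, r, n, h(q), h(p), h(r), h(n).
So there are 8 ground terms available for substitution.
There is 1 variable to instantiate (z),  occurring in at least one literal, so different choices give different ground instances.
Number of ground instances = 8.

8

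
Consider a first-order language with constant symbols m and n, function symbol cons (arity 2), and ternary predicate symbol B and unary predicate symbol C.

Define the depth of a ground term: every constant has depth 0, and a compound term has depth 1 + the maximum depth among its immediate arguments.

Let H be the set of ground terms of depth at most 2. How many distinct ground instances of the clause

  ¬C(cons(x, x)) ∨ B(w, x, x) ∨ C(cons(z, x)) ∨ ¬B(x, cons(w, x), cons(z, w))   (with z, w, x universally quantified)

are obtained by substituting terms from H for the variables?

Ground terms of depth ≤ 2:
  If N_k denotes the number of depth-≤k ground terms, the 2 constants give N_0 = 2, and each function symbol of arity r contributes N_{k-1}^r new terms at level k: N_k = 2 + N_{k-1}^2.
  N_0 = 2
  N_1 = 2 + 2^2 = 6
  N_2 = 2 + 6^2 = 38
So there are 38 ground terms available for substitution.
There are 3 variables to instantiate (z, w, x), each occurring in at least one literal, so different choices give different ground instances.
Number of ground instances = 38^3 = 54872.

54872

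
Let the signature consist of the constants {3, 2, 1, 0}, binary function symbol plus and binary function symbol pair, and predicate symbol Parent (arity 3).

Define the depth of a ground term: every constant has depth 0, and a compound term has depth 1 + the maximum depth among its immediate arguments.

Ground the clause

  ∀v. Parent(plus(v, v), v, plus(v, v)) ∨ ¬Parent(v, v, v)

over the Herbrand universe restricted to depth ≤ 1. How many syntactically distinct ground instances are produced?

Ground terms of depth ≤ 1:
  Write N_k for the number of ground terms of depth ≤ k. A term of depth ≤ k is either a constant or a function symbol applied to arguments of depth ≤ k−1, so N_k = 4 + N_{k-1}^2 + N_{k-1}^2.
  N_0 = 4
  N_1 = 4 + 4^2 + 4^2 = 36
So there are 36 ground terms available for substitution.
The clause has 1 distinct variable (v), which appears in the body. In the free term algebra distinct substitutions yield syntactically distinct ground instances.
Number of ground instances = 36.

36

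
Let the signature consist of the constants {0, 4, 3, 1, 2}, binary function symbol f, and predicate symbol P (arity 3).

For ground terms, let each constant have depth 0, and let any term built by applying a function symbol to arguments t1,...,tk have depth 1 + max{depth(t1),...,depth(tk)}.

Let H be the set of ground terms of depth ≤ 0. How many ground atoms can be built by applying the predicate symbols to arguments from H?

First count ground terms of depth ≤ 0.
Let N_k count ground terms of depth at most k. Each non-constant term of depth ≤ k is some function symbol applied to depth-≤(k−1) arguments, giving N_k = 5 + N_{k-1}^2.
N_0 = 5
So |H| = 5.
A ground atom is a predicate applied to a tuple of terms from H, so the count is the sum over predicates of |H|^arity:
  P: 5^3 = 125
Total ground atoms: 125.

125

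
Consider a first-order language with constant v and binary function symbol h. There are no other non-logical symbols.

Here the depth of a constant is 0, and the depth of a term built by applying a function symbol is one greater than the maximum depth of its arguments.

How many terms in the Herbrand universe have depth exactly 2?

3

If N_k denotes the number of depth-≤k ground terms, the 1 constant gives N_0 = 1, and each function symbol of arity r contributes N_{k-1}^r new terms at level k: N_k = 1 + N_{k-1}^2.
N_0 = 1
N_1 = 1 + 1^2 = 2
N_2 = 1 + 2^2 = 5
Terms of depth exactly 2: N_2 − N_1 = 5 − 2 = 3.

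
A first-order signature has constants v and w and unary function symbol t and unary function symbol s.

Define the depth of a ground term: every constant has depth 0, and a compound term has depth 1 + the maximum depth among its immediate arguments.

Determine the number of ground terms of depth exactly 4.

32

Count level by level. With function symbols t/1, s/1, the terms of depth ≤ k are the 2 constants together with each function applied to depth-≤(k−1) tuples, so N_k = 2 + N_{k-1} + N_{k-1}.
N_0 = 2
N_1 = 2 + 2 + 2 = 6
N_2 = 2 + 6 + 6 = 14
N_3 = 2 + 14 + 14 = 30
N_4 = 2 + 30 + 30 = 62
Terms of depth exactly 4: N_4 − N_3 = 62 − 30 = 32.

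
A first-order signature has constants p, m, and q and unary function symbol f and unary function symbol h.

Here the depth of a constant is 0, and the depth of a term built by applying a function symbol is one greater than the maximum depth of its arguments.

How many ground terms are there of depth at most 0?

3

Let N_k count ground terms of depth at most k. Each non-constant term of depth ≤ k is some function symbol applied to depth-≤(k−1) arguments, giving N_k = 3 + N_{k-1} + N_{k-1}.
N_0 = 3
Explicitly: p, m, q.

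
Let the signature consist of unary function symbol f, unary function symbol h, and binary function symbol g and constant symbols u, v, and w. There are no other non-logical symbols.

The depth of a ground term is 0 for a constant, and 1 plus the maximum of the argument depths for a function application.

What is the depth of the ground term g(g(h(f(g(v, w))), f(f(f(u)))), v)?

5

depth(g(v, w)) = 1 + max(0, 0) = 1
depth(f(g(v, w))) = 1 + depth(g(v, w)) = 1 + 1 = 2
depth(h(f(g(v, w)))) = 1 + depth(f(g(v, w))) = 1 + 2 = 3
depth(f(u)) = 1 + depth(u) = 1 + 0 = 1
depth(f(f(u))) = 1 + depth(f(u)) = 1 + 1 = 2
depth(f(f(f(u)))) = 1 + depth(f(f(u))) = 1 + 2 = 3
depth(g(h(f(g(v, w))), f(f(f(u))))) = 1 + max(3, 3) = 4
depth(g(g(h(f(g(v, w))), f(f(f(u)))), v)) = 1 + max(4, 0) = 5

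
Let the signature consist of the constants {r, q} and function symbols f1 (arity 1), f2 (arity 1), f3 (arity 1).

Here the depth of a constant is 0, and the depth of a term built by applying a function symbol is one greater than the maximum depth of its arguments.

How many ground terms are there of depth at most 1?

8

Let N_k = |{terms of depth ≤ k}|. Then N_0 = 2 and N_k = 2 + N_{k-1} + N_{k-1} + N_{k-1} for k ≥ 1 (one summand per function symbol, arity giving the exponent).
N_0 = 2
N_1 = 2 + 2 + 2 + 2 = 8
Explicitly: r, q, f1(r), f1(q), f2(r), f2(q), f3(r), f3(q).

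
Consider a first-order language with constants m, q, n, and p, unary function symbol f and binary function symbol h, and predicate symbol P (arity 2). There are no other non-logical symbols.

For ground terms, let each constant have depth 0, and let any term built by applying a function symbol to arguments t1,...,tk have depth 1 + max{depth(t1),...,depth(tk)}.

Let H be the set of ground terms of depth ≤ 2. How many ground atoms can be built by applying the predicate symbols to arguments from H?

First count ground terms of depth ≤ 2.
If N_k denotes the number of depth-≤k ground terms, the 4 constants give N_0 = 4, and each function symbol of arity r contributes N_{k-1}^r new terms at level k: N_k = 4 + N_{k-1} + N_{k-1}^2.
N_0 = 4
N_1 = 4 + 4 + 4^2 = 24
N_2 = 4 + 24 + 24^2 = 604
So |H| = 604.
A ground atom is a predicate applied to a tuple of terms from H, so the count is the sum over predicates of |H|^arity:
  P: 604^2 = 364816
Total ground atoms: 364816.

364816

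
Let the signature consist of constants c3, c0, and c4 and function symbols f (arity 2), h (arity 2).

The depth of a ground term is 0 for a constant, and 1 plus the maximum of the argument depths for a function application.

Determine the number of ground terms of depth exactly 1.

18

Count level by level. With function symbols f/2, h/2, the terms of depth ≤ k are the 3 constants together with each function applied to depth-≤(k−1) tuples, so N_k = 3 + N_{k-1}^2 + N_{k-1}^2.
N_0 = 3
N_1 = 3 + 3^2 + 3^2 = 21
Terms of depth exactly 1: N_1 − N_0 = 21 − 3 = 18.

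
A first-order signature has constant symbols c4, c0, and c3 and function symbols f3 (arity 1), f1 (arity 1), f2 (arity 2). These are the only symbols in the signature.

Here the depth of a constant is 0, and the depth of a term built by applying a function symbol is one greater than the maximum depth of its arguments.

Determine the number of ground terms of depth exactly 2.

345

Let N_k = |{terms of depth ≤ k}|. Then N_0 = 3 and N_k = 3 + N_{k-1} + N_{k-1} + N_{k-1}^2 for k ≥ 1 (one summand per function symbol, arity giving the exponent).
N_0 = 3
N_1 = 3 + 3 + 3 + 3^2 = 18
N_2 = 3 + 18 + 18 + 18^2 = 363
Terms of depth exactly 2: N_2 − N_1 = 363 − 18 = 345.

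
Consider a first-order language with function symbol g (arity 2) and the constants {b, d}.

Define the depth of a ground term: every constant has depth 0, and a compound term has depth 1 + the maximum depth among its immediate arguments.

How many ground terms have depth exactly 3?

1408

If N_k denotes the number of depth-≤k ground terms, the 2 constants give N_0 = 2, and each function symbol of arity r contributes N_{k-1}^r new terms at level k: N_k = 2 + N_{k-1}^2.
N_0 = 2
N_1 = 2 + 2^2 = 6
N_2 = 2 + 6^2 = 38
N_3 = 2 + 38^2 = 1446
Terms of depth exactly 3: N_3 − N_2 = 1446 − 38 = 1408.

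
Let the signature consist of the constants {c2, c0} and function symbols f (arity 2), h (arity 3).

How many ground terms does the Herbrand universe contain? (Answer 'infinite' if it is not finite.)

infinite

The signature has at least one function symbol (f, arity 2) and at least one constant (c2).
Iterating f gives infinitely many distinct ground terms: c2, f(c2, c2), f(f(c2, c2), f(c2, c2)), ...
So the Herbrand universe is infinite.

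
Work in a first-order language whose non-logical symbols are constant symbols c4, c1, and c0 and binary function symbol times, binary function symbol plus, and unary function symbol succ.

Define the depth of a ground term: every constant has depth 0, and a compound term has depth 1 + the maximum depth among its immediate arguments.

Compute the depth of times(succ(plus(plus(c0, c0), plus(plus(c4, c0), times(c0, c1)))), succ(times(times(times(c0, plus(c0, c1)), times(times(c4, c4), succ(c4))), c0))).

depth(plus(c0, c0)) = 1 + max(0, 0) = 1
depth(plus(c4, c0)) = 1 + max(0, 0) = 1
depth(times(c0, c1)) = 1 + max(0, 0) = 1
depth(plus(plus(c4, c0), times(c0, c1))) = 1 + max(1, 1) = 2
depth(plus(plus(c0, c0), plus(plus(c4, c0), times(c0, c1)))) = 1 + max(1, 2) = 3
depth(succ(plus(plus(c0, c0), plus(plus(c4, c0), times(c0, c1))))) = 1 + depth(plus(plus(c0, c0), plus(plus(c4, c0), times(c0, c1)))) = 1 + 3 = 4
depth(plus(c0, c1)) = 1 + max(0, 0) = 1
depth(times(c0, plus(c0, c1))) = 1 + max(0, 1) = 2
depth(times(c4, c4)) = 1 + max(0, 0) = 1
depth(succ(c4)) = 1 + depth(c4) = 1 + 0 = 1
depth(times(times(c4, c4), succ(c4))) = 1 + max(1, 1) = 2
depth(times(times(c0, plus(c0, c1)), times(times(c4, c4), succ(c4)))) = 1 + max(2, 2) = 3
depth(times(times(times(c0, plus(c0, c1)), times(times(c4, c4), succ(c4))), c0)) = 1 + max(3, 0) = 4
depth(succ(times(times(times(c0, plus(c0, c1)), times(times(c4, c4), succ(c4))), c0))) = 1 + depth(times(times(times(c0, plus(c0, c1)), times(times(c4, c4), succ(c4))), c0)) = 1 + 4 = 5
depth(times(succ(plus(plus(c0, c0), plus(plus(c4, c0), times(c0, c1)))), succ(times(times(times(c0, plus(c0, c1)), times(times(c4, c4), succ(c4))), c0)))) = 1 + max(4, 5) = 6

6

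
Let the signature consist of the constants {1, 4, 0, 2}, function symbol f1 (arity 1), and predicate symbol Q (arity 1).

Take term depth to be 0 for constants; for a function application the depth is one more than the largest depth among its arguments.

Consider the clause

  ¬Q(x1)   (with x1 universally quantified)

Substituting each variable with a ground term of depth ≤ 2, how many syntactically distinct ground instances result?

12

Ground terms of depth ≤ 2:
  Let N_k = |{terms of depth ≤ k}|. Then N_0 = 4 and N_k = 4 + N_{k-1} for k ≥ 1 (one summand per function symbol, arity giving the exponent).
  N_0 = 4
  N_1 = 4 + 4 = 8
  N_2 = 4 + 8 = 12
  Explicitly: 1, 4, 0, 2, f1(1), f1(4), f1(0), f1(2), f1(f1(1)), f1(f1(4)), f1(f1(0)), f1(f1(2)).
So there are 12 ground terms available for substitution.
The body mentions the single quantified variable x1; since ground terms form a free algebra, no two substitutions collapse to the same formula.
Number of ground instances = 12.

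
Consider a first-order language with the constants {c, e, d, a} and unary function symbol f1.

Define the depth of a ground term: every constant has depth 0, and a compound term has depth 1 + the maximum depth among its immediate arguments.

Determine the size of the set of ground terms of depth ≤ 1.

8

Count level by level. With function symbols f1/1, the terms of depth ≤ k are the 4 constants together with each function applied to depth-≤(k−1) tuples, so N_k = 4 + N_{k-1}.
N_0 = 4
N_1 = 4 + 4 = 8
Explicitly: c, e, d, a, f1(c), f1(e), f1(d), f1(a).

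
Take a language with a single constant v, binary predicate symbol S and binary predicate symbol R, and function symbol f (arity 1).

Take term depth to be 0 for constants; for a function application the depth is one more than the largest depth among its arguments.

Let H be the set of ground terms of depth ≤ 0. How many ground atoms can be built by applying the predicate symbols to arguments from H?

First count ground terms of depth ≤ 0.
Let N_k = |{terms of depth ≤ k}|. Then N_0 = 1 and N_k = 1 + N_{k-1} for k ≥ 1 (one summand per function symbol, arity giving the exponent).
N_0 = 1
So |H| = 1.
For each predicate symbol, the number of ground atoms is |H| raised to its arity; summing:
  S: 1^2 = 1;  R: 1^2 = 1
Total ground atoms: 1 + 1 = 2.

2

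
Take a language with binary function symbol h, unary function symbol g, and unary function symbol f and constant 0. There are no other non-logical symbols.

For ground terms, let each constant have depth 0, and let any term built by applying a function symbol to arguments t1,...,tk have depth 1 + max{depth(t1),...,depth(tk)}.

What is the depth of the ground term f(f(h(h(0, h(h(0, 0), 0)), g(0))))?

6

depth(h(0, 0)) = 1 + max(0, 0) = 1
depth(h(h(0, 0), 0)) = 1 + max(1, 0) = 2
depth(h(0, h(h(0, 0), 0))) = 1 + max(0, 2) = 3
depth(g(0)) = 1 + depth(0) = 1 + 0 = 1
depth(h(h(0, h(h(0, 0), 0)), g(0))) = 1 + max(3, 1) = 4
depth(f(h(h(0, h(h(0, 0), 0)), g(0)))) = 1 + depth(h(h(0, h(h(0, 0), 0)), g(0))) = 1 + 4 = 5
depth(f(f(h(h(0, h(h(0, 0), 0)), g(0))))) = 1 + depth(f(h(h(0, h(h(0, 0), 0)), g(0)))) = 1 + 5 = 6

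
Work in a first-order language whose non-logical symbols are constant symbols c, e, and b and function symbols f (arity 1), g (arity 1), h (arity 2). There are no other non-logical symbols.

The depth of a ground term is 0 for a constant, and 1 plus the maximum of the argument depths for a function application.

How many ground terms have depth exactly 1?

Count level by level. With function symbols f/1, g/1, h/2, the terms of depth ≤ k are the 3 constants together with each function applied to depth-≤(k−1) tuples, so N_k = 3 + N_{k-1} + N_{k-1} + N_{k-1}^2.
N_0 = 3
N_1 = 3 + 3 + 3 + 3^2 = 18
Terms of depth exactly 1: N_1 − N_0 = 18 − 3 = 15.

15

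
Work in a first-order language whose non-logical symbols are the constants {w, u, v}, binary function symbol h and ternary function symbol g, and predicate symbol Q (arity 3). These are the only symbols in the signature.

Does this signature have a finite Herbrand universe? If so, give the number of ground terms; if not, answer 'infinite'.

infinite

The signature has at least one function symbol (h, arity 2) and at least one constant (w).
Iterating h gives infinitely many distinct ground terms: w, h(w, w), h(h(w, w), h(w, w)), ...
So the Herbrand universe is infinite.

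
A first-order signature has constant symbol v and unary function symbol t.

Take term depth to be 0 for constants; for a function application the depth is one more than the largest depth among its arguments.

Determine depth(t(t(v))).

2

depth(t(v)) = 1 + depth(v) = 1 + 0 = 1
depth(t(t(v))) = 1 + depth(t(v)) = 1 + 1 = 2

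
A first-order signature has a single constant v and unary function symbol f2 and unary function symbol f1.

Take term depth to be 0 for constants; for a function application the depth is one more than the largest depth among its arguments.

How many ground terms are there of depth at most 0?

Let N_k = |{terms of depth ≤ k}|. Then N_0 = 1 and N_k = 1 + N_{k-1} + N_{k-1} for k ≥ 1 (one summand per function symbol, arity giving the exponent).
N_0 = 1
Explicitly: v.

1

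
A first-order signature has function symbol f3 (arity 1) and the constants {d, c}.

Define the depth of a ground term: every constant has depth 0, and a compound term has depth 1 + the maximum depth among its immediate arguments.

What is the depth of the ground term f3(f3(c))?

depth(f3(c)) = 1 + depth(c) = 1 + 0 = 1
depth(f3(f3(c))) = 1 + depth(f3(c)) = 1 + 1 = 2

2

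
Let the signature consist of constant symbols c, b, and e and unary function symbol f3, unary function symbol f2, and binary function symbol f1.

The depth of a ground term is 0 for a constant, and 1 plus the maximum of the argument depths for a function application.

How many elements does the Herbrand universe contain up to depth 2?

363

If N_k denotes the number of depth-≤k ground terms, the 3 constants give N_0 = 3, and each function symbol of arity r contributes N_{k-1}^r new terms at level k: N_k = 3 + N_{k-1} + N_{k-1} + N_{k-1}^2.
N_0 = 3
N_1 = 3 + 3 + 3 + 3^2 = 18
N_2 = 3 + 18 + 18 + 18^2 = 363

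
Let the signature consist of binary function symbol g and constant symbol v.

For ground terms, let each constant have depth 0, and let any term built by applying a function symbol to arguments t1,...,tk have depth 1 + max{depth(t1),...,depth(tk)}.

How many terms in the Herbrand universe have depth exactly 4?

Write N_k for the number of ground terms of depth ≤ k. A term of depth ≤ k is either a constant or a function symbol applied to arguments of depth ≤ k−1, so N_k = 1 + N_{k-1}^2.
N_0 = 1
N_1 = 1 + 1^2 = 2
N_2 = 1 + 2^2 = 5
N_3 = 1 + 5^2 = 26
N_4 = 1 + 26^2 = 677
Terms of depth exactly 4: N_4 − N_3 = 677 − 26 = 651.

651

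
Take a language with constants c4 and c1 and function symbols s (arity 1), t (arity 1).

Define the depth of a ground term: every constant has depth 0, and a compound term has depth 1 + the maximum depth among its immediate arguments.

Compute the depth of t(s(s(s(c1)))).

depth(s(c1)) = 1 + depth(c1) = 1 + 0 = 1
depth(s(s(c1))) = 1 + depth(s(c1)) = 1 + 1 = 2
depth(s(s(s(c1)))) = 1 + depth(s(s(c1))) = 1 + 2 = 3
depth(t(s(s(s(c1))))) = 1 + depth(s(s(s(c1)))) = 1 + 3 = 4

4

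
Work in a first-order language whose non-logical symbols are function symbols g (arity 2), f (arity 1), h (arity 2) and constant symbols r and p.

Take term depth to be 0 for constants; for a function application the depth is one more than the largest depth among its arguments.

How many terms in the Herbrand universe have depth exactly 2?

290

Let N_k count ground terms of depth at most k. Each non-constant term of depth ≤ k is some function symbol applied to depth-≤(k−1) arguments, giving N_k = 2 + N_{k-1}^2 + N_{k-1} + N_{k-1}^2.
N_0 = 2
N_1 = 2 + 2^2 + 2 + 2^2 = 12
N_2 = 2 + 12^2 + 12 + 12^2 = 302
Terms of depth exactly 2: N_2 − N_1 = 302 − 12 = 290.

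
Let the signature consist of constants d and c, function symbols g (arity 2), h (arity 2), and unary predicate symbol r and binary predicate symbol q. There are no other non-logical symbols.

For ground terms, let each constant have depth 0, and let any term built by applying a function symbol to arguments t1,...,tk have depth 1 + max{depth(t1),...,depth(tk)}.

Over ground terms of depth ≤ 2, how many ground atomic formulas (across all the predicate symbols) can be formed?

First count ground terms of depth ≤ 2.
Let N_k count ground terms of depth at most k. Each non-constant term of depth ≤ k is some function symbol applied to depth-≤(k−1) arguments, giving N_k = 2 + N_{k-1}^2 + N_{k-1}^2.
N_0 = 2
N_1 = 2 + 2^2 + 2^2 = 10
N_2 = 2 + 10^2 + 10^2 = 202
So |H| = 202.
For each predicate symbol, the number of ground atoms is |H| raised to its arity; summing:
  r: 202;  q: 202^2 = 40804
Total ground atoms: 202 + 40804 = 41006.

41006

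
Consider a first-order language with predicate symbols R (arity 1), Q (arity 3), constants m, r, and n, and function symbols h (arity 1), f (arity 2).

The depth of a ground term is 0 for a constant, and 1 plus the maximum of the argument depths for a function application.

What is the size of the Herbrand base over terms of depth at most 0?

First count ground terms of depth ≤ 0.
Let N_k count ground terms of depth at most k. Each non-constant term of depth ≤ k is some function symbol applied to depth-≤(k−1) arguments, giving N_k = 3 + N_{k-1} + N_{k-1}^2.
N_0 = 3
Explicitly: m, r, n.
So |H| = 3.
A ground atom is a predicate applied to a tuple of terms from H, so the count is the sum over predicates of |H|^arity:
  R: 3;  Q: 3^3 = 27
Total ground atoms: 3 + 27 = 30.

30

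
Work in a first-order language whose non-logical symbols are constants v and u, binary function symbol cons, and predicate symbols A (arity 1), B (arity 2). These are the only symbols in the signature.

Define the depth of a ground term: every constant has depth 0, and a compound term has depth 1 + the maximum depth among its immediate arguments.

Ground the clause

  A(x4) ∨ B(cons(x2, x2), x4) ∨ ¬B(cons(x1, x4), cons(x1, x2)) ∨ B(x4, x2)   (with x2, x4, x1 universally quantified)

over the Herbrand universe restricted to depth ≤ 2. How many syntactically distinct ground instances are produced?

54872

Ground terms of depth ≤ 2:
  Let N_k = |{terms of depth ≤ k}|. Then N_0 = 2 and N_k = 2 + N_{k-1}^2 for k ≥ 1 (one summand per function symbol, arity giving the exponent).
  N_0 = 2
  N_1 = 2 + 2^2 = 6
  N_2 = 2 + 6^2 = 38
So there are 38 ground terms available for substitution.
The body mentions every one of the 3 quantified variables; since ground terms form a free algebra, no two substitutions collapse to the same formula.
Number of ground instances = 38^3 = 54872.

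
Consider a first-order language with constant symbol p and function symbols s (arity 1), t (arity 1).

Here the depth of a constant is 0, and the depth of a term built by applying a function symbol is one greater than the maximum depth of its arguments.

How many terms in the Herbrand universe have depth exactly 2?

Write N_k for the number of ground terms of depth ≤ k. A term of depth ≤ k is either a constant or a function symbol applied to arguments of depth ≤ k−1, so N_k = 1 + N_{k-1} + N_{k-1}.
N_0 = 1
N_1 = 1 + 1 + 1 = 3
N_2 = 1 + 3 + 3 = 7
Terms of depth exactly 2: N_2 − N_1 = 7 − 3 = 4.

4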